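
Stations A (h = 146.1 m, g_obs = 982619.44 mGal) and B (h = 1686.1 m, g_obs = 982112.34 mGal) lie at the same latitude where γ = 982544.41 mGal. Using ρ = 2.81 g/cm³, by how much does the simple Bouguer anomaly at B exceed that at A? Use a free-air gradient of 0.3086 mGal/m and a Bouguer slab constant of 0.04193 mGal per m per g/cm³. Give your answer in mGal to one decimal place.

-213.3

Δg_SB(A) = 982619.44 − 982544.41 + 0.3086×146.1 − 0.04193×2.81×146.1 = 102.90 mGal
Δg_SB(B) = 982112.34 − 982544.41 + 0.3086×1686.1 − 0.04193×2.81×1686.1 = -110.40 mGal
Difference = -110.40 − (102.90) = -213.30 mGal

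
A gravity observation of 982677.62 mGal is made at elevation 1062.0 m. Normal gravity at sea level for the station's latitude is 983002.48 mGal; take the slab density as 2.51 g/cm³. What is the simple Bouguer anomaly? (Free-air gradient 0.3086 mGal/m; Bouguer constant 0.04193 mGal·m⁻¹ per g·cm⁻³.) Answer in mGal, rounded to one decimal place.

Free-air correction = 0.3086 × 1062.0 = 327.73 mGal
Free-air anomaly = 982677.62 − 983002.48 + (327.73) = 2.87 mGal
Bouguer slab correction = 0.04193 × 2.51 × 1062.0 = 111.77 mGal
Simple Bouguer anomaly = 2.87 − (111.77) = -108.90 mGal

-108.9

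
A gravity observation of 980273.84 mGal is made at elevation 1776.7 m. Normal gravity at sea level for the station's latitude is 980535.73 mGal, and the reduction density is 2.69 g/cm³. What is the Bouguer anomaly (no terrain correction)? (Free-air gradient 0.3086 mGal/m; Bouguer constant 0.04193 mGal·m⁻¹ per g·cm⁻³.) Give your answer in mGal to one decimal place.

86.0

Free-air correction = 0.3086 × 1776.7 = 548.29 mGal
Free-air anomaly = 980273.84 − 980535.73 + (548.29) = 286.40 mGal
Bouguer slab correction = 0.04193 × 2.69 × 1776.7 = 200.40 mGal
Simple Bouguer anomaly = 286.40 − (200.40) = 86.00 mGal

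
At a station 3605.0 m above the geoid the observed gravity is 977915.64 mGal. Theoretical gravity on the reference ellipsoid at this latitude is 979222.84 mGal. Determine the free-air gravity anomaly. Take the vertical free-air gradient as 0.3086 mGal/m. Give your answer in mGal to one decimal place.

-194.7

Free-air correction = 0.3086 × 3605.0 = 1112.50 mGal
Free-air anomaly = 977915.64 − 979222.84 + (1112.50) = -194.70 mGal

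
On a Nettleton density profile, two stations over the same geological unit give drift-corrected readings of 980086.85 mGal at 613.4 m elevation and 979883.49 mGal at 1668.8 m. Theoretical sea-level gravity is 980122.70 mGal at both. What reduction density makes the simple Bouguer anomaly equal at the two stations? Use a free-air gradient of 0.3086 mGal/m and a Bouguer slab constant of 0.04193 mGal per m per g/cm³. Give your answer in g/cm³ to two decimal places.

Δg_obs = 979883.49 − 980086.85 = -203.36 mGal over Δh = 1668.8 − 613.4 = 1055.4 m
Equal Bouguer anomalies ⇒ Δg_obs + (0.3086 − 0.04193ρ)·Δh = 0
0.3086 − 0.04193ρ = −Δg_obs/Δh = 0.19269
ρ = (0.3086 − 0.19269) / 0.04193 = 2.76 g/cm³

2.76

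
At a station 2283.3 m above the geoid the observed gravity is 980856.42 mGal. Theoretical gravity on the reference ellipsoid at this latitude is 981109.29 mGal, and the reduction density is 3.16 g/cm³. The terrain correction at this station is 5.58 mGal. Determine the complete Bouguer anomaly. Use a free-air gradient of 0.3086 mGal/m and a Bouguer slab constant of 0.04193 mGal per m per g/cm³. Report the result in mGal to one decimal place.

154.8

Free-air correction = 0.3086 × 2283.3 = 704.63 mGal
Free-air anomaly = 980856.42 − 981109.29 + (704.63) = 451.76 mGal
Bouguer slab correction = 0.04193 × 3.16 × 2283.3 = 302.53 mGal
Simple Bouguer anomaly = 451.76 − (302.53) = 149.23 mGal
Complete Bouguer anomaly = 149.23 + 5.58 = 154.81 mGal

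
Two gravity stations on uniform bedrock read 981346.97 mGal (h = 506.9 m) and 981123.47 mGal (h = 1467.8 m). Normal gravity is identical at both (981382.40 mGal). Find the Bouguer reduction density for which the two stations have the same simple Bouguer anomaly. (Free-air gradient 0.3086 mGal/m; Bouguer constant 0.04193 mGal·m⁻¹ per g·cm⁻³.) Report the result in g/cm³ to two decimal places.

1.81

Δg_obs = 981123.47 − 981346.97 = -223.50 mGal over Δh = 1467.8 − 506.9 = 960.9 m
Equal Bouguer anomalies ⇒ Δg_obs + (0.3086 − 0.04193ρ)·Δh = 0
0.3086 − 0.04193ρ = −Δg_obs/Δh = 0.23259
ρ = (0.3086 − 0.23259) / 0.04193 = 1.81 g/cm³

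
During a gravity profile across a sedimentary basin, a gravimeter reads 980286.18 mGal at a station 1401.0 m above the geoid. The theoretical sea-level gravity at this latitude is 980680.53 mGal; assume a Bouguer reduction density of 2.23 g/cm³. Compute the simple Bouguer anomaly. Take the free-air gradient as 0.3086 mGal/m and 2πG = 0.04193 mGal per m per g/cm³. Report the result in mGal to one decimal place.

-93.0

Free-air correction = 0.3086 × 1401.0 = 432.35 mGal
Free-air anomaly = 980286.18 − 980680.53 + (432.35) = 38.00 mGal
Bouguer slab correction = 0.04193 × 2.23 × 1401.0 = 131.00 mGal
Simple Bouguer anomaly = 38.00 − (131.00) = -93.00 mGal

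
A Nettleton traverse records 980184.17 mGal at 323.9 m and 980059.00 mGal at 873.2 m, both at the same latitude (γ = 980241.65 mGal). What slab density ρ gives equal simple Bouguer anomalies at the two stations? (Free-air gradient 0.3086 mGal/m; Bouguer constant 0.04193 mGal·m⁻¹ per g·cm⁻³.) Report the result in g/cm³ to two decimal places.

Δg_obs = 980059.00 − 980184.17 = -125.17 mGal over Δh = 873.2 − 323.9 = 549.3 m
Equal Bouguer anomalies ⇒ Δg_obs + (0.3086 − 0.04193ρ)·Δh = 0
0.3086 − 0.04193ρ = −Δg_obs/Δh = 0.22787
ρ = (0.3086 − 0.22787) / 0.04193 = 1.93 g/cm³

1.93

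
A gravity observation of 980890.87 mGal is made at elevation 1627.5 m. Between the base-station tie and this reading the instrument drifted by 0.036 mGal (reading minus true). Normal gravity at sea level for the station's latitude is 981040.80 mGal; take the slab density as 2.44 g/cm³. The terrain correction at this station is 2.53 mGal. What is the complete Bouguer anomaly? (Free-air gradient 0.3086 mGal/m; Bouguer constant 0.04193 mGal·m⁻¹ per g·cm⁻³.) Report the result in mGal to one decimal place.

Drift-corrected reading = 980890.87 − (0.036) = 980890.834 mGal
Free-air correction = 0.3086 × 1627.5 = 502.25 mGal
Free-air anomaly = 980890.834 − 981040.80 + (502.25) = 352.284 mGal
Bouguer slab correction = 0.04193 × 2.44 × 1627.5 = 166.51 mGal
Simple Bouguer anomaly = 352.284 − (166.51) = 185.774 mGal
Complete Bouguer anomaly = 185.774 + 2.53 = 188.304 mGal

188.3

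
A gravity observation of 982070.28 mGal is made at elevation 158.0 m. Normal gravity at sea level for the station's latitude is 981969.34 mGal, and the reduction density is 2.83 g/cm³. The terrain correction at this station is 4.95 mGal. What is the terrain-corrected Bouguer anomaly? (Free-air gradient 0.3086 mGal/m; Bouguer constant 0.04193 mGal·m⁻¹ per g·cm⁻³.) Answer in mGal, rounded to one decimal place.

135.9

Free-air correction = 0.3086 × 158.0 = 48.76 mGal
Free-air anomaly = 982070.28 − 981969.34 + (48.76) = 149.70 mGal
Bouguer slab correction = 0.04193 × 2.83 × 158.0 = 18.75 mGal
Simple Bouguer anomaly = 149.70 − (18.75) = 130.95 mGal
Complete Bouguer anomaly = 130.95 + 4.95 = 135.90 mGal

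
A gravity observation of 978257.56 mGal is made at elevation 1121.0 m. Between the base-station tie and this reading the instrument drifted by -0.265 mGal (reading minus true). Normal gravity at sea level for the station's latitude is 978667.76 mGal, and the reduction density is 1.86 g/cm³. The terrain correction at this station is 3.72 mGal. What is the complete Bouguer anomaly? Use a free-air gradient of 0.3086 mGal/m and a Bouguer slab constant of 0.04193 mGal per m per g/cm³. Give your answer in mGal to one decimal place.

-147.7

Drift-corrected reading = 978257.56 − (-0.265) = 978257.825 mGal
Free-air correction = 0.3086 × 1121.0 = 345.94 mGal
Free-air anomaly = 978257.825 − 978667.76 + (345.94) = -63.995 mGal
Bouguer slab correction = 0.04193 × 1.86 × 1121.0 = 87.43 mGal
Simple Bouguer anomaly = -63.995 − (87.43) = -151.425 mGal
Complete Bouguer anomaly = -151.425 + 3.72 = -147.705 mGal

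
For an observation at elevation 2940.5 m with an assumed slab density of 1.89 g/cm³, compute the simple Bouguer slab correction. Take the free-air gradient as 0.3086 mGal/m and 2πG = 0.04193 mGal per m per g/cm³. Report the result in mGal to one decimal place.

Bouguer slab correction = 0.04193 × 1.89 × 2940.5 = 233.0 mGal

233.0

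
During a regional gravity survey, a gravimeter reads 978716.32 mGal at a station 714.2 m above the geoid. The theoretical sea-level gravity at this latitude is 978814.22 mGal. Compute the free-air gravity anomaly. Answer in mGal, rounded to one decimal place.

Free-air correction = 0.3086 × 714.2 = 220.40 mGal
Free-air anomaly = 978716.32 − 978814.22 + (220.40) = 122.50 mGal

122.5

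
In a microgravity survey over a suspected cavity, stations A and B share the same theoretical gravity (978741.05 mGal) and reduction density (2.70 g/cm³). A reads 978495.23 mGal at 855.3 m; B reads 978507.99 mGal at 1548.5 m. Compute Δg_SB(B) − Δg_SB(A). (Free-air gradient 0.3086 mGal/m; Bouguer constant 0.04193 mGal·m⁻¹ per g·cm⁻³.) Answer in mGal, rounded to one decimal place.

Δg_SB(A) = 978495.23 − 978741.05 + 0.3086×855.3 − 0.04193×2.70×855.3 = -78.70 mGal
Δg_SB(B) = 978507.99 − 978741.05 + 0.3086×1548.5 − 0.04193×2.70×1548.5 = 69.50 mGal
Difference = 69.50 − (-78.70) = 148.20 mGal

148.2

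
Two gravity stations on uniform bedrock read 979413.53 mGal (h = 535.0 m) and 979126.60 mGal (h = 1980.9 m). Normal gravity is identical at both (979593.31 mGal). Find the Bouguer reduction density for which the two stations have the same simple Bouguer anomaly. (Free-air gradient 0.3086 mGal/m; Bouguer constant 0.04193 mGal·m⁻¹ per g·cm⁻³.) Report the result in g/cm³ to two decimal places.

2.63

Δg_obs = 979126.60 − 979413.53 = -286.93 mGal over Δh = 1980.9 − 535.0 = 1445.9 m
Equal Bouguer anomalies ⇒ Δg_obs + (0.3086 − 0.04193ρ)·Δh = 0
0.3086 − 0.04193ρ = −Δg_obs/Δh = 0.19844
ρ = (0.3086 − 0.19844) / 0.04193 = 2.63 g/cm³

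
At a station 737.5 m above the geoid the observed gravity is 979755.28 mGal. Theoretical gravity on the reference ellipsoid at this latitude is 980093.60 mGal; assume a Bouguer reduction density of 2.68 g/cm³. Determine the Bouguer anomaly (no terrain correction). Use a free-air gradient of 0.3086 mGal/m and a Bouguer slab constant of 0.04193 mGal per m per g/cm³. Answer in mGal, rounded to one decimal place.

-193.6

Free-air correction = 0.3086 × 737.5 = 227.59 mGal
Free-air anomaly = 979755.28 − 980093.60 + (227.59) = -110.73 mGal
Bouguer slab correction = 0.04193 × 2.68 × 737.5 = 82.87 mGal
Simple Bouguer anomaly = -110.73 − (82.87) = -193.60 mGal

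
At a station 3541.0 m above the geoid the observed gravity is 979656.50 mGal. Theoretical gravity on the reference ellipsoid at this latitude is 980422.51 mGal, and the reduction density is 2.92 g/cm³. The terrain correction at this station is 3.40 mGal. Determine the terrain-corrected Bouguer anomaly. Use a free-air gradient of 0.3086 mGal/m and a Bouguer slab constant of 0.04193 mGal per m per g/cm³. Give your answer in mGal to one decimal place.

Free-air correction = 0.3086 × 3541.0 = 1092.75 mGal
Free-air anomaly = 979656.50 − 980422.51 + (1092.75) = 326.74 mGal
Bouguer slab correction = 0.04193 × 2.92 × 3541.0 = 433.54 mGal
Simple Bouguer anomaly = 326.74 − (433.54) = -106.80 mGal
Complete Bouguer anomaly = -106.80 + 3.40 = -103.40 mGal

-103.4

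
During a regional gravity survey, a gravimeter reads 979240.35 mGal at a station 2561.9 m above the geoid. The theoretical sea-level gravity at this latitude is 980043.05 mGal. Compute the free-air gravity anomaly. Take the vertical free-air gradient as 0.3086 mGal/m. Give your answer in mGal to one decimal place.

Free-air correction = 0.3086 × 2561.9 = 790.60 mGal
Free-air anomaly = 979240.35 − 980043.05 + (790.60) = -12.10 mGal

-12.1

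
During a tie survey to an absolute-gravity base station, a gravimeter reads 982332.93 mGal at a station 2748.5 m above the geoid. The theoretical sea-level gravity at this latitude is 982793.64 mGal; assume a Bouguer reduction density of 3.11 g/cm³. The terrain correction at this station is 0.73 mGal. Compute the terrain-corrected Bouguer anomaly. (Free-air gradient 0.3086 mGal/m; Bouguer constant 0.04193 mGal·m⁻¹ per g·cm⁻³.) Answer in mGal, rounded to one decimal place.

Free-air correction = 0.3086 × 2748.5 = 848.19 mGal
Free-air anomaly = 982332.93 − 982793.64 + (848.19) = 387.48 mGal
Bouguer slab correction = 0.04193 × 3.11 × 2748.5 = 358.41 mGal
Simple Bouguer anomaly = 387.48 − (358.41) = 29.07 mGal
Complete Bouguer anomaly = 29.07 + 0.73 = 29.80 mGal

29.8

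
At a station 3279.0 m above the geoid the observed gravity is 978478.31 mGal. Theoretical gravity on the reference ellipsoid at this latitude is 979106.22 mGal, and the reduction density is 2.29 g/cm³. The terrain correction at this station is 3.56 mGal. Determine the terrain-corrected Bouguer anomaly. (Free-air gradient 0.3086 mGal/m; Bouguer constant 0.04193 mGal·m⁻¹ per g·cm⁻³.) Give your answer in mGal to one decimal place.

Free-air correction = 0.3086 × 3279.0 = 1011.90 mGal
Free-air anomaly = 978478.31 − 979106.22 + (1011.90) = 383.99 mGal
Bouguer slab correction = 0.04193 × 2.29 × 3279.0 = 314.85 mGal
Simple Bouguer anomaly = 383.99 − (314.85) = 69.14 mGal
Complete Bouguer anomaly = 69.14 + 3.56 = 72.70 mGal

72.7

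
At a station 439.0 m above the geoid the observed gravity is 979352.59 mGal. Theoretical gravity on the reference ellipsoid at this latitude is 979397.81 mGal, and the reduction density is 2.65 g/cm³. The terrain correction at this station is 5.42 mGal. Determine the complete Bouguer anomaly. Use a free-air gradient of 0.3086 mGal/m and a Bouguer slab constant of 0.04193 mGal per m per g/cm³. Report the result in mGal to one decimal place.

Free-air correction = 0.3086 × 439.0 = 135.48 mGal
Free-air anomaly = 979352.59 − 979397.81 + (135.48) = 90.26 mGal
Bouguer slab correction = 0.04193 × 2.65 × 439.0 = 48.78 mGal
Simple Bouguer anomaly = 90.26 − (48.78) = 41.48 mGal
Complete Bouguer anomaly = 41.48 + 5.42 = 46.90 mGal

46.9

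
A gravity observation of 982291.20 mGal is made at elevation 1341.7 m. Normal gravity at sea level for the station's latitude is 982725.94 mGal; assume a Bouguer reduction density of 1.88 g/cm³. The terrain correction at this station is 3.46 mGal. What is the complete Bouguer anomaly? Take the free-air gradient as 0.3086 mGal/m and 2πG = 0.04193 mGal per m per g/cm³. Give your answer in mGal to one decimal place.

Free-air correction = 0.3086 × 1341.7 = 414.05 mGal
Free-air anomaly = 982291.20 − 982725.94 + (414.05) = -20.69 mGal
Bouguer slab correction = 0.04193 × 1.88 × 1341.7 = 105.76 mGal
Simple Bouguer anomaly = -20.69 − (105.76) = -126.45 mGal
Complete Bouguer anomaly = -126.45 + 3.46 = -122.99 mGal

-123.0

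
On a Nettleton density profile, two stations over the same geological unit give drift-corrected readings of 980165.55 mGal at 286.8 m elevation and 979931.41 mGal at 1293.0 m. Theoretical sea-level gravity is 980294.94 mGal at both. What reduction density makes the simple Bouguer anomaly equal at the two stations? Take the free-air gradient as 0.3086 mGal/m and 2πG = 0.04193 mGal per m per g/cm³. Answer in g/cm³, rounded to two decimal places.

1.81

Δg_obs = 979931.41 − 980165.55 = -234.14 mGal over Δh = 1293.0 − 286.8 = 1006.2 m
Equal Bouguer anomalies ⇒ Δg_obs + (0.3086 − 0.04193ρ)·Δh = 0
0.3086 − 0.04193ρ = −Δg_obs/Δh = 0.23270
ρ = (0.3086 − 0.23270) / 0.04193 = 1.81 g/cm³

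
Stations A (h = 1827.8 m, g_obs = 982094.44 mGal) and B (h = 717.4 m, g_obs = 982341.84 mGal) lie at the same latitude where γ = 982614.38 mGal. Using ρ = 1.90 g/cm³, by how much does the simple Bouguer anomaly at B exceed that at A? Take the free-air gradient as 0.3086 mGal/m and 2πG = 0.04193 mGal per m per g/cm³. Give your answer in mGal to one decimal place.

Δg_SB(A) = 982094.44 − 982614.38 + 0.3086×1827.8 − 0.04193×1.90×1827.8 = -101.50 mGal
Δg_SB(B) = 982341.84 − 982614.38 + 0.3086×717.4 − 0.04193×1.90×717.4 = -108.30 mGal
Difference = -108.30 − (-101.50) = -6.80 mGal

-6.8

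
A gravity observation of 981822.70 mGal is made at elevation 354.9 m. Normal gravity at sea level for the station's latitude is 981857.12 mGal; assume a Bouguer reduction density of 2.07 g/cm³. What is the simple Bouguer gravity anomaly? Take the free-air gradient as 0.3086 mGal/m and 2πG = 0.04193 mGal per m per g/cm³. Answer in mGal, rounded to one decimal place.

44.3

Free-air correction = 0.3086 × 354.9 = 109.52 mGal
Free-air anomaly = 981822.70 − 981857.12 + (109.52) = 75.10 mGal
Bouguer slab correction = 0.04193 × 2.07 × 354.9 = 30.80 mGal
Simple Bouguer anomaly = 75.10 − (30.80) = 44.30 mGal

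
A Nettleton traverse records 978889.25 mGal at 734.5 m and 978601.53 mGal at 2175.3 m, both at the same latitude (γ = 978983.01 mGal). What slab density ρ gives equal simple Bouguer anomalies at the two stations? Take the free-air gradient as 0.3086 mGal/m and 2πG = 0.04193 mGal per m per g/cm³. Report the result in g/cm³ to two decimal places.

2.60

Δg_obs = 978601.53 − 978889.25 = -287.72 mGal over Δh = 2175.3 − 734.5 = 1440.8 m
Equal Bouguer anomalies ⇒ Δg_obs + (0.3086 − 0.04193ρ)·Δh = 0
0.3086 − 0.04193ρ = −Δg_obs/Δh = 0.19969
ρ = (0.3086 − 0.19969) / 0.04193 = 2.60 g/cm³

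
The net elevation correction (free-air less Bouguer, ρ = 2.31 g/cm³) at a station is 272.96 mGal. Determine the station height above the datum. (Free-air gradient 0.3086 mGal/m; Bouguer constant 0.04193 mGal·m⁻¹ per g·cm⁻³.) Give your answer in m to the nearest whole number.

Combined gradient = 0.3086 − 0.04193 × 2.31 = 0.2117417 mGal/m
h = 272.96 / 0.2117417 = 1289.12 m

1289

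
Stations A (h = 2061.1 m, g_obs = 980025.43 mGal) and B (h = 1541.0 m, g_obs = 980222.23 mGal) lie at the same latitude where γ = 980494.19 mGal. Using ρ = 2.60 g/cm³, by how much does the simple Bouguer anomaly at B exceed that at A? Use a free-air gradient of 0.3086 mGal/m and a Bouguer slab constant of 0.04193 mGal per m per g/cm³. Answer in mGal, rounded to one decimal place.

Δg_SB(A) = 980025.43 − 980494.19 + 0.3086×2061.1 − 0.04193×2.60×2061.1 = -57.40 mGal
Δg_SB(B) = 980222.23 − 980494.19 + 0.3086×1541.0 − 0.04193×2.60×1541.0 = 35.60 mGal
Difference = 35.60 − (-57.40) = 93.00 mGal

93.0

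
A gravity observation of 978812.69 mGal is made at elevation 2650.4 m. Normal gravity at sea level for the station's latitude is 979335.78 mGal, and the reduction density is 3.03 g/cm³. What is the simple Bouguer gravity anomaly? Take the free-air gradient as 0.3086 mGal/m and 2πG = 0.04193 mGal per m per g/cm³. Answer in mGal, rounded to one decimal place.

-41.9

Free-air correction = 0.3086 × 2650.4 = 817.91 mGal
Free-air anomaly = 978812.69 − 979335.78 + (817.91) = 294.82 mGal
Bouguer slab correction = 0.04193 × 3.03 × 2650.4 = 336.73 mGal
Simple Bouguer anomaly = 294.82 − (336.73) = -41.91 mGal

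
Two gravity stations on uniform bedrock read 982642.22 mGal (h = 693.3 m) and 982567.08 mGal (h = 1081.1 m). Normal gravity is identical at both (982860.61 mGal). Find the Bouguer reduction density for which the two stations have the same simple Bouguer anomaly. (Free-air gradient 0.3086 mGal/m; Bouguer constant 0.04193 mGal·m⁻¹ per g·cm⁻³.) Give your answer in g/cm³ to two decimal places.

2.74

Δg_obs = 982567.08 − 982642.22 = -75.14 mGal over Δh = 1081.1 − 693.3 = 387.8 m
Equal Bouguer anomalies ⇒ Δg_obs + (0.3086 − 0.04193ρ)·Δh = 0
0.3086 − 0.04193ρ = −Δg_obs/Δh = 0.19376
ρ = (0.3086 − 0.19376) / 0.04193 = 2.74 g/cm³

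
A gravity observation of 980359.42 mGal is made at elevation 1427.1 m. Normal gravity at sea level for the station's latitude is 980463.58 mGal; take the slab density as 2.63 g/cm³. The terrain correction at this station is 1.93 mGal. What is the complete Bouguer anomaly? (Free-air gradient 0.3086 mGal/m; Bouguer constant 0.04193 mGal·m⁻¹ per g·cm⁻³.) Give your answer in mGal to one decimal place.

180.8

Free-air correction = 0.3086 × 1427.1 = 440.40 mGal
Free-air anomaly = 980359.42 − 980463.58 + (440.40) = 336.24 mGal
Bouguer slab correction = 0.04193 × 2.63 × 1427.1 = 157.37 mGal
Simple Bouguer anomaly = 336.24 − (157.37) = 178.87 mGal
Complete Bouguer anomaly = 178.87 + 1.93 = 180.80 mGal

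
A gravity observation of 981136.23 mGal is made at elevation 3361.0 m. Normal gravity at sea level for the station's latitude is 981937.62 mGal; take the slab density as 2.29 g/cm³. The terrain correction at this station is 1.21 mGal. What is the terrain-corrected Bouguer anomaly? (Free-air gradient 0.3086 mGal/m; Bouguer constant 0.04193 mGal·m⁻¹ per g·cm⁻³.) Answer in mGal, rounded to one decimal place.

Free-air correction = 0.3086 × 3361.0 = 1037.20 mGal
Free-air anomaly = 981136.23 − 981937.62 + (1037.20) = 235.81 mGal
Bouguer slab correction = 0.04193 × 2.29 × 3361.0 = 322.72 mGal
Simple Bouguer anomaly = 235.81 − (322.72) = -86.91 mGal
Complete Bouguer anomaly = -86.91 + 1.21 = -85.70 mGal

-85.7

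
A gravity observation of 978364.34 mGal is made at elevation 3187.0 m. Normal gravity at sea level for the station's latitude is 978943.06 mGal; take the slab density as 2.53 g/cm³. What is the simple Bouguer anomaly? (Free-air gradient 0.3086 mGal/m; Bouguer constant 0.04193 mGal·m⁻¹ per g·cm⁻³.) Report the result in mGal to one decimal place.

66.7

Free-air correction = 0.3086 × 3187.0 = 983.51 mGal
Free-air anomaly = 978364.34 − 978943.06 + (983.51) = 404.79 mGal
Bouguer slab correction = 0.04193 × 2.53 × 3187.0 = 338.09 mGal
Simple Bouguer anomaly = 404.79 − (338.09) = 66.70 mGal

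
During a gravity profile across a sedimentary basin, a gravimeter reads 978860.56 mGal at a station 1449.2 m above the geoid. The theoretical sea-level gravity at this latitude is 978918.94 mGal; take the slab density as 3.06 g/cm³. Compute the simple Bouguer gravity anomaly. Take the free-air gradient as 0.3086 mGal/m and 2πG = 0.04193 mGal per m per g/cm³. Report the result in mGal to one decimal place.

Free-air correction = 0.3086 × 1449.2 = 447.22 mGal
Free-air anomaly = 978860.56 − 978918.94 + (447.22) = 388.84 mGal
Bouguer slab correction = 0.04193 × 3.06 × 1449.2 = 185.94 mGal
Simple Bouguer anomaly = 388.84 − (185.94) = 202.90 mGal

202.9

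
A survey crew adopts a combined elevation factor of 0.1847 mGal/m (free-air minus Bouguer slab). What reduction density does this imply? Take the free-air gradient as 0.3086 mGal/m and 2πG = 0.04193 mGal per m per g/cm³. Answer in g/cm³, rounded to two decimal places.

0.1847 = 0.3086 − 0.04193 × ρ
ρ = (0.3086 − 0.1847) / 0.04193 = 2.95 g/cm³

2.95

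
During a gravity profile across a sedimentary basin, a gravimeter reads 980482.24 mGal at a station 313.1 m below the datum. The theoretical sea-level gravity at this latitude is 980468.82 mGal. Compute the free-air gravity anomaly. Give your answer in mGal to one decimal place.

Free-air correction = 0.3086 × -313.1 = -96.62 mGal
Free-air anomaly = 980482.24 − 980468.82 + (-96.62) = -83.20 mGal

-83.2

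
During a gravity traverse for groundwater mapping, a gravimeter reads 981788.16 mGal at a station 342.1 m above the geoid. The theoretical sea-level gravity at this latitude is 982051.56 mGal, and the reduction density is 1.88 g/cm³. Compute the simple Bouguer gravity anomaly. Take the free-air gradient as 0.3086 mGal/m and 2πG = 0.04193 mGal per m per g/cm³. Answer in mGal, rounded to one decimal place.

Free-air correction = 0.3086 × 342.1 = 105.57 mGal
Free-air anomaly = 981788.16 − 982051.56 + (105.57) = -157.83 mGal
Bouguer slab correction = 0.04193 × 1.88 × 342.1 = 26.97 mGal
Simple Bouguer anomaly = -157.83 − (26.97) = -184.80 mGal

-184.8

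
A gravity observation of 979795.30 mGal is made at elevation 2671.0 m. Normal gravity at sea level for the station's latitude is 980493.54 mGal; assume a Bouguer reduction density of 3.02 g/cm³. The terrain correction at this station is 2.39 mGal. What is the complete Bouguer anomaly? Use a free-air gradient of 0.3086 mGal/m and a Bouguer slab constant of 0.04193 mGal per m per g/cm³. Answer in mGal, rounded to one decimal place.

-209.8

Free-air correction = 0.3086 × 2671.0 = 824.27 mGal
Free-air anomaly = 979795.30 − 980493.54 + (824.27) = 126.03 mGal
Bouguer slab correction = 0.04193 × 3.02 × 2671.0 = 338.22 mGal
Simple Bouguer anomaly = 126.03 − (338.22) = -212.19 mGal
Complete Bouguer anomaly = -212.19 + 2.39 = -209.80 mGal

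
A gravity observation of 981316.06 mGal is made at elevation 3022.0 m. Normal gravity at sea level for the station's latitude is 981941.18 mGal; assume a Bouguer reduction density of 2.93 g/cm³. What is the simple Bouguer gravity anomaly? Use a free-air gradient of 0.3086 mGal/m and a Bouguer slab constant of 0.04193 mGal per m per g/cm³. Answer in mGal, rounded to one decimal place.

Free-air correction = 0.3086 × 3022.0 = 932.59 mGal
Free-air anomaly = 981316.06 − 981941.18 + (932.59) = 307.47 mGal
Bouguer slab correction = 0.04193 × 2.93 × 3022.0 = 371.27 mGal
Simple Bouguer anomaly = 307.47 − (371.27) = -63.80 mGal

-63.8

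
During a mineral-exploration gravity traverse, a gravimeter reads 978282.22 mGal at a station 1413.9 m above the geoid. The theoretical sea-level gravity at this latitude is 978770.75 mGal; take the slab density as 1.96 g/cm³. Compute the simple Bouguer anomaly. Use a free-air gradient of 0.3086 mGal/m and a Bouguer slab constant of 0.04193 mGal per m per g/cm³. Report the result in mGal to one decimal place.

-168.4

Free-air correction = 0.3086 × 1413.9 = 436.33 mGal
Free-air anomaly = 978282.22 − 978770.75 + (436.33) = -52.20 mGal
Bouguer slab correction = 0.04193 × 1.96 × 1413.9 = 116.20 mGal
Simple Bouguer anomaly = -52.20 − (116.20) = -168.40 mGal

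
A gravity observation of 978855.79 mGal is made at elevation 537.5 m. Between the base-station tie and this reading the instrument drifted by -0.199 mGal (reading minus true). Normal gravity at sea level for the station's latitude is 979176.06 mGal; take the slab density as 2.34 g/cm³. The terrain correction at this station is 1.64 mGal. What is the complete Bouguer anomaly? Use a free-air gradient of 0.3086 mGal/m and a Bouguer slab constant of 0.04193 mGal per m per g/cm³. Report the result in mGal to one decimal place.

-205.3

Drift-corrected reading = 978855.79 − (-0.199) = 978855.989 mGal
Free-air correction = 0.3086 × 537.5 = 165.87 mGal
Free-air anomaly = 978855.989 − 979176.06 + (165.87) = -154.201 mGal
Bouguer slab correction = 0.04193 × 2.34 × 537.5 = 52.74 mGal
Simple Bouguer anomaly = -154.201 − (52.74) = -206.941 mGal
Complete Bouguer anomaly = -206.941 + 1.64 = -205.301 mGal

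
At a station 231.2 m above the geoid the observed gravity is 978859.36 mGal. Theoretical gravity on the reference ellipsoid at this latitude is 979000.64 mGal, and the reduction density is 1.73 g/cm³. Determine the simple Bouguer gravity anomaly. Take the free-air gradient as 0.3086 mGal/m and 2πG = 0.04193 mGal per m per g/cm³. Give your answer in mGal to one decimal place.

-86.7

Free-air correction = 0.3086 × 231.2 = 71.35 mGal
Free-air anomaly = 978859.36 − 979000.64 + (71.35) = -69.93 mGal
Bouguer slab correction = 0.04193 × 1.73 × 231.2 = 16.77 mGal
Simple Bouguer anomaly = -69.93 − (16.77) = -86.70 mGal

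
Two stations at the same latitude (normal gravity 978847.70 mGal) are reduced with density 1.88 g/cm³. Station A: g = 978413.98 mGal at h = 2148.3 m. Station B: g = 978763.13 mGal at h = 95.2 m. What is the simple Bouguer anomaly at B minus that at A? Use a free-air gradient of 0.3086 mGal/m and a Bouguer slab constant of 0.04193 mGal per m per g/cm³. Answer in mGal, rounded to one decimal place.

-122.6

Δg_SB(A) = 978413.98 − 978847.70 + 0.3086×2148.3 − 0.04193×1.88×2148.3 = 59.90 mGal
Δg_SB(B) = 978763.13 − 978847.70 + 0.3086×95.2 − 0.04193×1.88×95.2 = -62.70 mGal
Difference = -62.70 − (59.90) = -122.60 mGal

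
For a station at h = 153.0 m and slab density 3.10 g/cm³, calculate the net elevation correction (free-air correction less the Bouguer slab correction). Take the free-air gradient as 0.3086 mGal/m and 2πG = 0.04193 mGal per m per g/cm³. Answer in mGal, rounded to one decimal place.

Combined gradient = 0.3086 − 0.04193 × 3.10 = 0.1786170 mGal/m
Combined elevation correction = 0.1786170 × 153.0 = 27.3 mGal

27.3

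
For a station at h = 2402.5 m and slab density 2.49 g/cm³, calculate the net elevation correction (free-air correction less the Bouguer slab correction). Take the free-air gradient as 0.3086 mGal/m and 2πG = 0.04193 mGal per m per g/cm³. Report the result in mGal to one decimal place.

490.6

Combined gradient = 0.3086 − 0.04193 × 2.49 = 0.2041943 mGal/m
Combined elevation correction = 0.2041943 × 2402.5 = 490.6 mGal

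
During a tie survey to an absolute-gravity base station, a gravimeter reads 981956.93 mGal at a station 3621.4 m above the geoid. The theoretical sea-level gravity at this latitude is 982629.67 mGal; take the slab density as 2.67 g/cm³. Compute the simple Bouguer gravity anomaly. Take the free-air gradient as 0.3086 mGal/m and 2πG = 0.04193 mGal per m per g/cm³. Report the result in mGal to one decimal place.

39.4

Free-air correction = 0.3086 × 3621.4 = 1117.56 mGal
Free-air anomaly = 981956.93 − 982629.67 + (1117.56) = 444.82 mGal
Bouguer slab correction = 0.04193 × 2.67 × 3621.4 = 405.43 mGal
Simple Bouguer anomaly = 444.82 − (405.43) = 39.39 mGal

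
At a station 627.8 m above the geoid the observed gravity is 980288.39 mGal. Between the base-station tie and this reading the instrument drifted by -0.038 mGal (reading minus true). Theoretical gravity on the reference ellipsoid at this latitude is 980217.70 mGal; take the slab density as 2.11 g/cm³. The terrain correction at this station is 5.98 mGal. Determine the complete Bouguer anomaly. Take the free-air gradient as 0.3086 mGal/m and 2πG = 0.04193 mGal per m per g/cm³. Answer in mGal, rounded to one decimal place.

214.9

Drift-corrected reading = 980288.39 − (-0.038) = 980288.428 mGal
Free-air correction = 0.3086 × 627.8 = 193.74 mGal
Free-air anomaly = 980288.428 − 980217.70 + (193.74) = 264.468 mGal
Bouguer slab correction = 0.04193 × 2.11 × 627.8 = 55.54 mGal
Simple Bouguer anomaly = 264.468 − (55.54) = 208.928 mGal
Complete Bouguer anomaly = 208.928 + 5.98 = 214.908 mGal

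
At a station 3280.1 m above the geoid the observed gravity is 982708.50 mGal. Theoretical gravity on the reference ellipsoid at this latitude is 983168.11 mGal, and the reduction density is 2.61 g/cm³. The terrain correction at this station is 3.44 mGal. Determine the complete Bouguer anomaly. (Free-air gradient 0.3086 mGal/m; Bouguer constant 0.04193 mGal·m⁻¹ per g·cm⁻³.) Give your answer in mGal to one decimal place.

197.1

Free-air correction = 0.3086 × 3280.1 = 1012.24 mGal
Free-air anomaly = 982708.50 − 983168.11 + (1012.24) = 552.63 mGal
Bouguer slab correction = 0.04193 × 2.61 × 3280.1 = 358.97 mGal
Simple Bouguer anomaly = 552.63 − (358.97) = 193.66 mGal
Complete Bouguer anomaly = 193.66 + 3.44 = 197.10 mGal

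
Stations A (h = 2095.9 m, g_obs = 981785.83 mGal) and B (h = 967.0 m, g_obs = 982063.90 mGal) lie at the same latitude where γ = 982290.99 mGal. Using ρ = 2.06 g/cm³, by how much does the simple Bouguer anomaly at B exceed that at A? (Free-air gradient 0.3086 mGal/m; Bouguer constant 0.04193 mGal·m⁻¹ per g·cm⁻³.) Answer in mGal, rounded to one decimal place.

27.2

Δg_SB(A) = 981785.83 − 982290.99 + 0.3086×2095.9 − 0.04193×2.06×2095.9 = -39.40 mGal
Δg_SB(B) = 982063.90 − 982290.99 + 0.3086×967.0 − 0.04193×2.06×967.0 = -12.20 mGal
Difference = -12.20 − (-39.40) = 27.20 mGal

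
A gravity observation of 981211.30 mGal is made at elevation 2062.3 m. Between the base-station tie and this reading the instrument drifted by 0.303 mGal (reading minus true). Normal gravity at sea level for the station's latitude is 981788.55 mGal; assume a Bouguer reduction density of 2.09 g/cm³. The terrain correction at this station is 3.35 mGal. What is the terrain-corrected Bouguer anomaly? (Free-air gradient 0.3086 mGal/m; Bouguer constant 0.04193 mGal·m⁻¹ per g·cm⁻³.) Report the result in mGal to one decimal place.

-118.5

Drift-corrected reading = 981211.30 − (0.303) = 981210.997 mGal
Free-air correction = 0.3086 × 2062.3 = 636.43 mGal
Free-air anomaly = 981210.997 − 981788.55 + (636.43) = 58.877 mGal
Bouguer slab correction = 0.04193 × 2.09 × 2062.3 = 180.73 mGal
Simple Bouguer anomaly = 58.877 − (180.73) = -121.853 mGal
Complete Bouguer anomaly = -121.853 + 3.35 = -118.503 mGal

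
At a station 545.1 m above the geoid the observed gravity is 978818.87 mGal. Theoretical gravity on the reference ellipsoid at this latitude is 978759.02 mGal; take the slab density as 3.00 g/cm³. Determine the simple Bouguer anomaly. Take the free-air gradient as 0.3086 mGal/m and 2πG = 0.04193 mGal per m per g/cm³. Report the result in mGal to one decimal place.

159.5

Free-air correction = 0.3086 × 545.1 = 168.22 mGal
Free-air anomaly = 978818.87 − 978759.02 + (168.22) = 228.07 mGal
Bouguer slab correction = 0.04193 × 3.00 × 545.1 = 68.57 mGal
Simple Bouguer anomaly = 228.07 − (68.57) = 159.50 mGal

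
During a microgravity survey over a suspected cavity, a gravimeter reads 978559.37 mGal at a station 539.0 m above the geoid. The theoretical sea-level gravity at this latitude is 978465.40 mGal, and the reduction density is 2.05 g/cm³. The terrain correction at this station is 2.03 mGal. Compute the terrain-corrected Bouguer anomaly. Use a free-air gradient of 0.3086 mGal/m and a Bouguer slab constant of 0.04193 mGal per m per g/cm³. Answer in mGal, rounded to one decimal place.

216.0

Free-air correction = 0.3086 × 539.0 = 166.34 mGal
Free-air anomaly = 978559.37 − 978465.40 + (166.34) = 260.31 mGal
Bouguer slab correction = 0.04193 × 2.05 × 539.0 = 46.33 mGal
Simple Bouguer anomaly = 260.31 − (46.33) = 213.98 mGal
Complete Bouguer anomaly = 213.98 + 2.03 = 216.01 mGal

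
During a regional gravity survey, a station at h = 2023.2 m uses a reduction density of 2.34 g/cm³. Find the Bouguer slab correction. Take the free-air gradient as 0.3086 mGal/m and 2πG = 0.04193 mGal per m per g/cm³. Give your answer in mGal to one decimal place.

Bouguer slab correction = 0.04193 × 2.34 × 2023.2 = 198.5 mGal

198.5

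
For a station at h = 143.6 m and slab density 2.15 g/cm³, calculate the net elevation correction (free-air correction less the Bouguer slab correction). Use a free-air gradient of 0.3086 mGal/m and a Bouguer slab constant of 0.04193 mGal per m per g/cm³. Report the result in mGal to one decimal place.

Combined gradient = 0.3086 − 0.04193 × 2.15 = 0.2184505 mGal/m
Combined elevation correction = 0.2184505 × 143.6 = 31.4 mGal

31.4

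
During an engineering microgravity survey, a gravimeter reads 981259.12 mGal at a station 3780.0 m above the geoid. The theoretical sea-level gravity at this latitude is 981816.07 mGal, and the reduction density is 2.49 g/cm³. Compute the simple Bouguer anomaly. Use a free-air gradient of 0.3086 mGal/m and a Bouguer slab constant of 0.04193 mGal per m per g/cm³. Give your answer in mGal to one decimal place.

214.9

Free-air correction = 0.3086 × 3780.0 = 1166.51 mGal
Free-air anomaly = 981259.12 − 981816.07 + (1166.51) = 609.56 mGal
Bouguer slab correction = 0.04193 × 2.49 × 3780.0 = 394.65 mGal
Simple Bouguer anomaly = 609.56 − (394.65) = 214.91 mGal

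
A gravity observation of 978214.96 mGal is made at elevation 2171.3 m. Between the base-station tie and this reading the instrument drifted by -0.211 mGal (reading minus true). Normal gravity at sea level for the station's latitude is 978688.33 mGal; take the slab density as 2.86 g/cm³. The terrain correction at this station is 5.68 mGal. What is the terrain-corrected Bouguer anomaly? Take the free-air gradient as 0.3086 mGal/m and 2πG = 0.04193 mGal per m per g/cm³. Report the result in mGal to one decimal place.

Drift-corrected reading = 978214.96 − (-0.211) = 978215.171 mGal
Free-air correction = 0.3086 × 2171.3 = 670.06 mGal
Free-air anomaly = 978215.171 − 978688.33 + (670.06) = 196.901 mGal
Bouguer slab correction = 0.04193 × 2.86 × 2171.3 = 260.38 mGal
Simple Bouguer anomaly = 196.901 − (260.38) = -63.479 mGal
Complete Bouguer anomaly = -63.479 + 5.68 = -57.799 mGal

-57.8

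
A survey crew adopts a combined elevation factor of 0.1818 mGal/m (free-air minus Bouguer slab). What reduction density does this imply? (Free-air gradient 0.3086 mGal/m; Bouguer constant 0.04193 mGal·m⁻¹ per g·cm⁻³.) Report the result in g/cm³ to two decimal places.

3.02

0.1818 = 0.3086 − 0.04193 × ρ
ρ = (0.3086 − 0.1818) / 0.04193 = 3.02 g/cm³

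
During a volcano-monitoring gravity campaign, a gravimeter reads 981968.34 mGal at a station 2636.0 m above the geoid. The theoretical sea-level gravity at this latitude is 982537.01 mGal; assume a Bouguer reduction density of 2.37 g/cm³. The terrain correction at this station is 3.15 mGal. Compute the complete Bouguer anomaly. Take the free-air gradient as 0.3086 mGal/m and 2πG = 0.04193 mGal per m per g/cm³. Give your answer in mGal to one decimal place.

Free-air correction = 0.3086 × 2636.0 = 813.47 mGal
Free-air anomaly = 981968.34 − 982537.01 + (813.47) = 244.80 mGal
Bouguer slab correction = 0.04193 × 2.37 × 2636.0 = 261.95 mGal
Simple Bouguer anomaly = 244.80 − (261.95) = -17.15 mGal
Complete Bouguer anomaly = -17.15 + 3.15 = -14.00 mGal

-14.0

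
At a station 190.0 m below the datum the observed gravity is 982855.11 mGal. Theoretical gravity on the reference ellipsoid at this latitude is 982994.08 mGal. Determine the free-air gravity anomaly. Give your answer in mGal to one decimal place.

Free-air correction = 0.3086 × -190.0 = -58.63 mGal
Free-air anomaly = 982855.11 − 982994.08 + (-58.63) = -197.60 mGal

-197.6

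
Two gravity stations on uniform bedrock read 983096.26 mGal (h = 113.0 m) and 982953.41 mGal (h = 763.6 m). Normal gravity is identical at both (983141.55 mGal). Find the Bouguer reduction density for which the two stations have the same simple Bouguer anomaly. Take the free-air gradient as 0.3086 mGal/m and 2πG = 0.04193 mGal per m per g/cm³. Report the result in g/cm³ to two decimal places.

2.12

Δg_obs = 982953.41 − 983096.26 = -142.85 mGal over Δh = 763.6 − 113.0 = 650.6 m
Equal Bouguer anomalies ⇒ Δg_obs + (0.3086 − 0.04193ρ)·Δh = 0
0.3086 − 0.04193ρ = −Δg_obs/Δh = 0.21957
ρ = (0.3086 − 0.21957) / 0.04193 = 2.12 g/cm³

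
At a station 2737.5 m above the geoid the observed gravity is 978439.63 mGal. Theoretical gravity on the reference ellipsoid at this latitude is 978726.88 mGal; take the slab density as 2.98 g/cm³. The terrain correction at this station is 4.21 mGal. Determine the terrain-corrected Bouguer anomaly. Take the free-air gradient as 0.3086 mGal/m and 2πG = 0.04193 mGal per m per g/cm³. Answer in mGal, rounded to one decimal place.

Free-air correction = 0.3086 × 2737.5 = 844.79 mGal
Free-air anomaly = 978439.63 − 978726.88 + (844.79) = 557.54 mGal
Bouguer slab correction = 0.04193 × 2.98 × 2737.5 = 342.05 mGal
Simple Bouguer anomaly = 557.54 − (342.05) = 215.49 mGal
Complete Bouguer anomaly = 215.49 + 4.21 = 219.70 mGal

219.7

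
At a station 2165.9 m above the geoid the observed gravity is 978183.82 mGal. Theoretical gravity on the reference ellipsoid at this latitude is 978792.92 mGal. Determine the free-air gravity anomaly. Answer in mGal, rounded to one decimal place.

59.3

Free-air correction = 0.3086 × 2165.9 = 668.40 mGal
Free-air anomaly = 978183.82 − 978792.92 + (668.40) = 59.30 mGal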